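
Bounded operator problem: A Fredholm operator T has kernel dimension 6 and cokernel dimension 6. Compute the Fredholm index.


The Fredholm index is defined as ind(T) = dim(ker T) - dim(coker T)
= 6 - 6
= 0

0


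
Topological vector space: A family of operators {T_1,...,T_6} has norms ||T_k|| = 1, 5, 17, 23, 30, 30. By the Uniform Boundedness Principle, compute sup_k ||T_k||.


By the Uniform Boundedness Principle, the supremum of norms is finite.
sup_k ||T_k|| = max(1, 5, 17, 23, 30, 30) = 30

30


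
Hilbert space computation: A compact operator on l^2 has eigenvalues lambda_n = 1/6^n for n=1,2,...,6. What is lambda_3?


The eigenvalue formula gives lambda_3 = 1/6^3
= 1/216
= 0.0046

0.0046


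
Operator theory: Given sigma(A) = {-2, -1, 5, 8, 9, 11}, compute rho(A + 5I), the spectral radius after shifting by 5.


Spectrum of A + 5I = {3, 4, 10, 13, 14, 16}
Spectral radius = max |lambda| over the shifted spectrum
= max(3, 4, 10, 13, 14, 16) = 16

16


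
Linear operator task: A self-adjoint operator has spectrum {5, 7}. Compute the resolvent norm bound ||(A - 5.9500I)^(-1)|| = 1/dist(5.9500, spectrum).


dist(5.9500, {5, 7}) = min(|5.9500 - 5|, |5.9500 - 7|)
= min(0.9500, 1.0500) = 0.9500
Resolvent bound = 1/0.9500 = 1.0526

1.0526


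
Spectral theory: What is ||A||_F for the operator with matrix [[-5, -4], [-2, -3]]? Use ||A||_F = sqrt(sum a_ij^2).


||A||_F^2 = sum a_ij^2
= (-5)^2 + (-4)^2 + (-2)^2 + (-3)^2
= 25 + 16 + 4 + 9 = 54
||A||_F = sqrt(54) = 7.3485

7.3485


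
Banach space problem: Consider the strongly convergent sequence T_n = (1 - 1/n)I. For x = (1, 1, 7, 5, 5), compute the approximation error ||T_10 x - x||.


T_10 x - x = (1 - 1/10)x - x = -x/10
||x|| = sqrt(101) = 10.0499
||T_10 x - x|| = ||x||/10 = 10.0499/10 = 1.0050

1.0050


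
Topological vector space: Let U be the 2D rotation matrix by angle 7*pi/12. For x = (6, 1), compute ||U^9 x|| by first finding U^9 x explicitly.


U is a rotation by theta = 7*pi/12
U^9 = rotation by 9*theta = 63*pi/12 = 15*pi/12 (mod 2*pi)
cos(15*pi/12) = -0.7071, sin(15*pi/12) = -0.7071
U^9 x = (-0.7071 * 6 - -0.7071 * 1, -0.7071 * 6 + -0.7071 * 1)
= (-3.5355, -4.9497)
||U^9 x|| = sqrt((-3.5355)^2 + (-4.9497)^2) = sqrt(37.0000) = 6.0828

6.0828


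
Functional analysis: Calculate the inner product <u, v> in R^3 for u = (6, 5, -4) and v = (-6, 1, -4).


Computing the standard inner product <u, v> = sum u_i * v_i
= 6*-6 + 5*1 + -4*-4
= -36 + 5 + 16
= -15

-15


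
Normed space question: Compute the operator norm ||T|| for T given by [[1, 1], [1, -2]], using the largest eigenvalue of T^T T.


A^T A = [[2, -1], [-1, 5]]
trace(A^T A) = 7, det(A^T A) = 9
discriminant = 7^2 - 4*9 = 13
Largest eigenvalue of A^T A = (trace + sqrt(disc))/2 = 5.3028
||T|| = sqrt(5.3028) = 2.3028

2.3028


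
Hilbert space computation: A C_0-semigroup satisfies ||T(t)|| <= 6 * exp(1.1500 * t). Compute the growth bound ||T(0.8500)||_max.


||T(0.8500)|| <= 6 * exp(1.1500 * 0.8500)
= 6 * exp(0.9775)
= 6 * 2.6578
= 15.9468

15.9468


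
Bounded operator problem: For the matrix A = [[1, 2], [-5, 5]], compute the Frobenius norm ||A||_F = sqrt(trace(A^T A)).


||A||_F^2 = sum a_ij^2
= 1^2 + 2^2 + (-5)^2 + 5^2
= 1 + 4 + 25 + 25 = 55
||A||_F = sqrt(55) = 7.4162

7.4162


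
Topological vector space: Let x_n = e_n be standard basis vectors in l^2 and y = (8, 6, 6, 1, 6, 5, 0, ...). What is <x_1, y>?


x_1 = e_1 is the standard basis vector with 1 in position 1.
<x_1, y> = y_1 = 8
As n -> infinity, <x_n, y> -> 0, confirming weak convergence of (x_n) to 0.

8


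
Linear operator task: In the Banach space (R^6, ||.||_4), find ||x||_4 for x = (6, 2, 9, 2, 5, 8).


The l^4 norm = (sum |x_i|^4)^(1/4)
Sum of 4th powers = 1296 + 16 + 6561 + 16 + 625 + 4096 = 12610
||x||_4 = (12610)^(1/4) = 10.5969

10.5969


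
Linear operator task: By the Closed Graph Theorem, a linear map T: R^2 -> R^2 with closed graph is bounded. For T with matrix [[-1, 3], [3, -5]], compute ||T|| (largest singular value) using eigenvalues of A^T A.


A^T A = [[10, -18], [-18, 34]]
trace(A^T A) = 44, det(A^T A) = 16
discriminant = 44^2 - 4*16 = 1872
Largest eigenvalue of A^T A = (trace + sqrt(disc))/2 = 43.6333
||T|| = sqrt(43.6333) = 6.6056

6.6056


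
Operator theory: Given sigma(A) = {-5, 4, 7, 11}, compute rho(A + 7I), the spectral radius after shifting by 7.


Spectrum of A + 7I = {2, 11, 14, 18}
Spectral radius = max |lambda| over the shifted spectrum
= max(2, 11, 14, 18) = 18

18


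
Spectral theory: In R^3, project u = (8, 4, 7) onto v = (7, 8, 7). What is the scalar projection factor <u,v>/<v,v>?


Computing <u,v> = 8*7 + 4*8 + 7*7 = 137
Computing <v,v> = 7^2 + 8^2 + 7^2 = 162
Projection coefficient = 137/162 = 0.8457

0.8457


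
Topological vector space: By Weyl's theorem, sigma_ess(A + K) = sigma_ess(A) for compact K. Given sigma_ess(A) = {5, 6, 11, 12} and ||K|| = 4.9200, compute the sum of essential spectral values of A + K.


By Weyl's theorem, the essential spectrum is invariant under compact perturbations.
sigma_ess(A + K) = sigma_ess(A) = {5, 6, 11, 12}
Sum = 5 + 6 + 11 + 12 = 34

34


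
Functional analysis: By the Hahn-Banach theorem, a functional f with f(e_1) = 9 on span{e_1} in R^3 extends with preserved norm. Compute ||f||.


The norm of f is given by ||f|| = sup_{||x||=1} |f(x)|.
On span{e_1}, ||e_1|| = 1, so ||f|| = |f(e_1)| / ||e_1||
= |9| / 1 = 9.0000

9.0000


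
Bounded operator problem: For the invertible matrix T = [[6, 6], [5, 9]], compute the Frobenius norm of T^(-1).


det(T) = 6*9 - 6*5 = 24
T^(-1) = (1/24) * [[9, -6], [-5, 6]] = [[0.3750, -0.2500], [-0.2083, 0.2500]]
||T^(-1)||_F^2 = 0.3750^2 + (-0.2500)^2 + (-0.2083)^2 + 0.2500^2 = 0.3090
||T^(-1)||_F = sqrt(0.3090) = 0.5559

0.5559


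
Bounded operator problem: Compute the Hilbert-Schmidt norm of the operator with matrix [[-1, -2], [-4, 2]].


The Hilbert-Schmidt norm is sqrt(sum of squares of all entries).
Sum of squares = (-1)^2 + (-2)^2 + (-4)^2 + 2^2
= 1 + 4 + 16 + 4 = 25
||T||_HS = sqrt(25) = 5.0000

5.0000


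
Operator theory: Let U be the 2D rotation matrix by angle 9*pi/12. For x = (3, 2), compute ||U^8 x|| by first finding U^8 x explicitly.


U is a rotation by theta = 9*pi/12
U^8 = rotation by 8*theta = 72*pi/12 = 0*pi/12 (mod 2*pi)
cos(0*pi/12) = 1.0000, sin(0*pi/12) = 0.0000
U^8 x = (1.0000 * 3 - 0.0000 * 2, 0.0000 * 3 + 1.0000 * 2)
= (3.0000, 2.0000)
||U^8 x|| = sqrt(3.0000^2 + 2.0000^2) = sqrt(13.0000) = 3.6056

3.6056


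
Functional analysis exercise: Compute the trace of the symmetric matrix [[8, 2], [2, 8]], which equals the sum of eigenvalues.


For a self-adjoint (symmetric) matrix, the eigenvalues are real.
The sum of eigenvalues equals the trace of the matrix.
trace = 8 + 8 = 16

16


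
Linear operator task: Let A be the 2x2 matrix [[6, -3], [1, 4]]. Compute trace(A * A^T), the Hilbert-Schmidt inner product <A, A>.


trace(A * A^T) = sum of squares of all entries
= 6^2 + (-3)^2 + 1^2 + 4^2
= 36 + 9 + 1 + 16
= 62

62


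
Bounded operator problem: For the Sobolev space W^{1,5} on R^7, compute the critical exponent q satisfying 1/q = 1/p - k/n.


Using the Sobolev embedding formula: 1/q = 1/p - k/n
1/q = 1/5 - 1/7 = 2/35
q = 1/(2/35) = 35/2 = 17.5000

17.5000


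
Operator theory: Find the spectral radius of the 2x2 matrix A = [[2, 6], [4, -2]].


For a 2x2 matrix, eigenvalues satisfy lambda^2 - (trace)*lambda + det = 0
trace = 2 + -2 = 0
det = 2*-2 - 6*4 = -28
discriminant = 0^2 - 4*(-28) = 112
spectral radius = max |eigenvalue| = 5.2915

5.2915


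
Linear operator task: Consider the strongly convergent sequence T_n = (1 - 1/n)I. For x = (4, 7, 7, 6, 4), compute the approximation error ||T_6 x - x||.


T_6 x - x = (1 - 1/6)x - x = -x/6
||x|| = sqrt(166) = 12.8841
||T_6 x - x|| = ||x||/6 = 12.8841/6 = 2.1473

2.1473


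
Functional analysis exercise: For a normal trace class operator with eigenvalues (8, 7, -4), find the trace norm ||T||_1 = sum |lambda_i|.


For a normal operator, singular values equal |eigenvalues|.
Trace norm = sum |lambda_i| = 8 + 7 + 4
= 19

19


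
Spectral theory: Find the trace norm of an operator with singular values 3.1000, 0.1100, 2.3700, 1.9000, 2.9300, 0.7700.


The nuclear norm is the sum of all singular values.
||T||_1 = 3.1000 + 0.1100 + 2.3700 + 1.9000 + 2.9300 + 0.7700
= 11.1800

11.1800


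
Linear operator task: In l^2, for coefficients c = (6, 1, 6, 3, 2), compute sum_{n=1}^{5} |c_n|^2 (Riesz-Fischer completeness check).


sum |c_n|^2 = 6^2 + 1^2 + 6^2 + 3^2 + 2^2
= 36 + 1 + 36 + 9 + 4
= 86

86


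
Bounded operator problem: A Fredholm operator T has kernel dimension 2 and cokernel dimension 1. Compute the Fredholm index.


The Fredholm index is defined as ind(T) = dim(ker T) - dim(coker T)
= 2 - 1
= 1

1


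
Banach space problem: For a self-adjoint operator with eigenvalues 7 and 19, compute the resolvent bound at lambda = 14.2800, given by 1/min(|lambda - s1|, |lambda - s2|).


dist(14.2800, {7, 19}) = min(|14.2800 - 7|, |14.2800 - 19|)
= min(7.2800, 4.7200) = 4.7200
Resolvent bound = 1/4.7200 = 0.2119

0.2119


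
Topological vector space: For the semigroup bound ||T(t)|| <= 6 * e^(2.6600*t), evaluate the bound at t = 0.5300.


||T(0.5300)|| <= 6 * exp(2.6600 * 0.5300)
= 6 * exp(1.4098)
= 6 * 4.0951
= 24.5708

24.5708


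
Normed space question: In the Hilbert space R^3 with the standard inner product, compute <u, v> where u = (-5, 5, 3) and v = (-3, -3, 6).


Computing the standard inner product <u, v> = sum u_i * v_i
= -5*-3 + 5*-3 + 3*6
= 15 + -15 + 18
= 18

18


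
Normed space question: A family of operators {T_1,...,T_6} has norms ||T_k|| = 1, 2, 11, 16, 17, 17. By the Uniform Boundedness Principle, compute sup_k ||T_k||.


By the Uniform Boundedness Principle, the supremum of norms is finite.
sup_k ||T_k|| = max(1, 2, 11, 16, 17, 17) = 17

17


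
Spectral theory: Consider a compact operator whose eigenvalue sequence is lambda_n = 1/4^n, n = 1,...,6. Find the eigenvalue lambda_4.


The eigenvalue formula gives lambda_4 = 1/4^4
= 1/256
= 0.0039

0.0039


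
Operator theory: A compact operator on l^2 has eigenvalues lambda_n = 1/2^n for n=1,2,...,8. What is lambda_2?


The eigenvalue formula gives lambda_2 = 1/2^2
= 1/4
= 0.2500

0.2500


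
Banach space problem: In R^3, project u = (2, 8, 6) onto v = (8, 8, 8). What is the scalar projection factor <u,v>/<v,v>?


Computing <u,v> = 2*8 + 8*8 + 6*8 = 128
Computing <v,v> = 8^2 + 8^2 + 8^2 = 192
Projection coefficient = 128/192 = 0.6667

0.6667


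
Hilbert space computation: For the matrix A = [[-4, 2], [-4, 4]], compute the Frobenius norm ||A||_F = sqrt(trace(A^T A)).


||A||_F^2 = sum a_ij^2
= (-4)^2 + 2^2 + (-4)^2 + 4^2
= 16 + 4 + 16 + 16 = 52
||A||_F = sqrt(52) = 7.2111

7.2111


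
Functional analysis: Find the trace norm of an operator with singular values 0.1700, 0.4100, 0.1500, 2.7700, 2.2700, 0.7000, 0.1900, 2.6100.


The nuclear norm is the sum of all singular values.
||T||_1 = 0.1700 + 0.4100 + 0.1500 + 2.7700 + 2.2700 + 0.7000 + 0.1900 + 2.6100
= 9.2700

9.2700


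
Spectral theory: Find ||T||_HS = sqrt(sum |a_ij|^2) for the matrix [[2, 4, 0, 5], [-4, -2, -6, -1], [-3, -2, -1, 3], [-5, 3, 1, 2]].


The Hilbert-Schmidt norm is sqrt(sum of squares of all entries).
Sum of squares = 2^2 + 4^2 + 0^2 + 5^2 + (-4)^2 + (-2)^2 + (-6)^2 + (-1)^2 + (-3)^2 + (-2)^2 + (-1)^2 + 3^2 + (-5)^2 + 3^2 + 1^2 + 2^2
= 4 + 16 + 0 + 25 + 16 + 4 + 36 + 1 + 9 + 4 + 1 + 9 + 25 + 9 + 1 + 4 = 164
||T||_HS = sqrt(164) = 12.8062

12.8062


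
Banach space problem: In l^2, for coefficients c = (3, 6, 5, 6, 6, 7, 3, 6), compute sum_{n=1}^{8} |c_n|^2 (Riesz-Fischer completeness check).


sum |c_n|^2 = 3^2 + 6^2 + 5^2 + 6^2 + 6^2 + 7^2 + 3^2 + 6^2
= 9 + 36 + 25 + 36 + 36 + 49 + 9 + 36
= 236

236


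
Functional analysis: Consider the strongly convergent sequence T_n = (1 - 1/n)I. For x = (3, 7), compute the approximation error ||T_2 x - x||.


T_2 x - x = (1 - 1/2)x - x = -x/2
||x|| = sqrt(58) = 7.6158
||T_2 x - x|| = ||x||/2 = 7.6158/2 = 3.8079

3.8079


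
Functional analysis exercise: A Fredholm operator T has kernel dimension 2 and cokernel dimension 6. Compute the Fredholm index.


The Fredholm index is defined as ind(T) = dim(ker T) - dim(coker T)
= 2 - 6
= -4

-4


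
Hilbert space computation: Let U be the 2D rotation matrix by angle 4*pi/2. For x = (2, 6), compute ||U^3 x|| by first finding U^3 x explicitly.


U is a rotation by theta = 4*pi/2
U^3 = rotation by 3*theta = 12*pi/2 = 0*pi/2 (mod 2*pi)
cos(0*pi/2) = 1.0000, sin(0*pi/2) = 0.0000
U^3 x = (1.0000 * 2 - 0.0000 * 6, 0.0000 * 2 + 1.0000 * 6)
= (2.0000, 6.0000)
||U^3 x|| = sqrt(2.0000^2 + 6.0000^2) = sqrt(40.0000) = 6.3246

6.3246


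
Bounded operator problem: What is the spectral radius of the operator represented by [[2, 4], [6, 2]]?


For a 2x2 matrix, eigenvalues satisfy lambda^2 - (trace)*lambda + det = 0
trace = 2 + 2 = 4
det = 2*2 - 4*6 = -20
discriminant = 4^2 - 4*(-20) = 96
spectral radius = max |eigenvalue| = 6.8990

6.8990


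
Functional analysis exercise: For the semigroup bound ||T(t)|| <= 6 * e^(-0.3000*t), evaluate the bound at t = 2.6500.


||T(2.6500)|| <= 6 * exp(-0.3000 * 2.6500)
= 6 * exp(-0.7950)
= 6 * 0.4516
= 2.7095

2.7095


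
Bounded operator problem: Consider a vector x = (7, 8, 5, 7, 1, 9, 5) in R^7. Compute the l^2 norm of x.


The l^2 norm = (sum |x_i|^2)^(1/2)
Sum of 2th powers = 49 + 64 + 25 + 49 + 1 + 81 + 25 = 294
||x||_2 = (294)^(1/2) = 17.1464

17.1464


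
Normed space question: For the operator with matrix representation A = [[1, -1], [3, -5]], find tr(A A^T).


trace(A * A^T) = sum of squares of all entries
= 1^2 + (-1)^2 + 3^2 + (-5)^2
= 1 + 1 + 9 + 25
= 36

36


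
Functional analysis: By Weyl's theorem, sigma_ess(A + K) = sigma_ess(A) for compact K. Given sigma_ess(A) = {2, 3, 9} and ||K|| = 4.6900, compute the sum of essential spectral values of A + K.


By Weyl's theorem, the essential spectrum is invariant under compact perturbations.
sigma_ess(A + K) = sigma_ess(A) = {2, 3, 9}
Sum = 2 + 3 + 9 = 14

14


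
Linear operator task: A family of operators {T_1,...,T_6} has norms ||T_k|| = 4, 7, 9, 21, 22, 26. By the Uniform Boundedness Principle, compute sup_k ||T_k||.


By the Uniform Boundedness Principle, the supremum of norms is finite.
sup_k ||T_k|| = max(4, 7, 9, 21, 22, 26) = 26

26


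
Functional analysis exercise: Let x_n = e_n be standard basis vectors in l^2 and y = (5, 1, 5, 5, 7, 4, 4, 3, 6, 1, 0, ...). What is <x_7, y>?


x_7 = e_7 is the standard basis vector with 1 in position 7.
<x_7, y> = y_7 = 4
As n -> infinity, <x_n, y> -> 0, confirming weak convergence of (x_n) to 0.

4


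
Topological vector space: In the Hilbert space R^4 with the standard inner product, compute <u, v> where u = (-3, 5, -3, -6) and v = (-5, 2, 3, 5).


Computing the standard inner product <u, v> = sum u_i * v_i
= -3*-5 + 5*2 + -3*3 + -6*5
= 15 + 10 + -9 + -30
= -14

-14


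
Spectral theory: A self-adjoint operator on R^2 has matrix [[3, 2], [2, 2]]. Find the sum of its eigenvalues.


For a self-adjoint (symmetric) matrix, the eigenvalues are real.
The sum of eigenvalues equals the trace of the matrix.
trace = 3 + 2 = 5

5


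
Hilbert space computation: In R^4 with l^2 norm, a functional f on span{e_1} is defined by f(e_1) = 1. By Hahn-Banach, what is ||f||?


The norm of f is given by ||f|| = sup_{||x||=1} |f(x)|.
On span{e_1}, ||e_1|| = 1, so ||f|| = |f(e_1)| / ||e_1||
= |1| / 1 = 1.0000

1.0000


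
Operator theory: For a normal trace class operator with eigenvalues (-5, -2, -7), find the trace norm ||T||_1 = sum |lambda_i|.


For a normal operator, singular values equal |eigenvalues|.
Trace norm = sum |lambda_i| = 5 + 2 + 7
= 14

14


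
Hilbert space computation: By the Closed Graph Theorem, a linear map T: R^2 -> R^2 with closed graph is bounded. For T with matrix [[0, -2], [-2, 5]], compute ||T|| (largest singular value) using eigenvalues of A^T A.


A^T A = [[4, -10], [-10, 29]]
trace(A^T A) = 33, det(A^T A) = 16
discriminant = 33^2 - 4*16 = 1025
Largest eigenvalue of A^T A = (trace + sqrt(disc))/2 = 32.5078
||T|| = sqrt(32.5078) = 5.7016

5.7016


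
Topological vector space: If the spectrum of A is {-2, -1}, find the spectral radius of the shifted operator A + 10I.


Spectrum of A + 10I = {8, 9}
Spectral radius = max |lambda| over the shifted spectrum
= max(8, 9) = 9

9


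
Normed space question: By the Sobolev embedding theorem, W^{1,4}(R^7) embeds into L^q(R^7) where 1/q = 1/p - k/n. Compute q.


Using the Sobolev embedding formula: 1/q = 1/p - k/n
1/q = 1/4 - 1/7 = 3/28
q = 1/(3/28) = 28/3 = 9.3333

9.3333


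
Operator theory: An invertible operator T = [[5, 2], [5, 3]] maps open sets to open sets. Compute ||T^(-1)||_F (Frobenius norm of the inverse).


det(T) = 5*3 - 2*5 = 5
T^(-1) = (1/5) * [[3, -2], [-5, 5]] = [[0.6000, -0.4000], [-1.0000, 1.0000]]
||T^(-1)||_F^2 = 0.6000^2 + (-0.4000)^2 + (-1.0000)^2 + 1.0000^2 = 2.5200
||T^(-1)||_F = sqrt(2.5200) = 1.5875

1.5875


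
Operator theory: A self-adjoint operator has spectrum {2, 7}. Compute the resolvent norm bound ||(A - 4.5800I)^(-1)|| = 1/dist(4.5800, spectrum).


dist(4.5800, {2, 7}) = min(|4.5800 - 2|, |4.5800 - 7|)
= min(2.5800, 2.4200) = 2.4200
Resolvent bound = 1/2.4200 = 0.4132

0.4132


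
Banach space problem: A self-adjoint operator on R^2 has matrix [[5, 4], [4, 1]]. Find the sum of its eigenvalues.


For a self-adjoint (symmetric) matrix, the eigenvalues are real.
The sum of eigenvalues equals the trace of the matrix.
trace = 5 + 1 = 6

6


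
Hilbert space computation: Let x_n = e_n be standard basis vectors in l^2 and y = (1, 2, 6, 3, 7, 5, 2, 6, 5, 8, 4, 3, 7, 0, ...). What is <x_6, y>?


x_6 = e_6 is the standard basis vector with 1 in position 6.
<x_6, y> = y_6 = 5
As n -> infinity, <x_n, y> -> 0, confirming weak convergence of (x_n) to 0.

5


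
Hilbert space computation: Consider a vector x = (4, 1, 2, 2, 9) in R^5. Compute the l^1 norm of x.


The l^1 norm equals the sum of absolute values of all components.
||x||_1 = 4 + 1 + 2 + 2 + 9
= 18

18.0000


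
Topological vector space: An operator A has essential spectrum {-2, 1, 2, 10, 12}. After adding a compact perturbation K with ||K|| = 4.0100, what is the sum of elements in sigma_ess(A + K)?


By Weyl's theorem, the essential spectrum is invariant under compact perturbations.
sigma_ess(A + K) = sigma_ess(A) = {-2, 1, 2, 10, 12}
Sum = -2 + 1 + 2 + 10 + 12 = 23

23


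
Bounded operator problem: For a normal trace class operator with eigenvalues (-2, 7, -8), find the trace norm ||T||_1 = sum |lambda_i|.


For a normal operator, singular values equal |eigenvalues|.
Trace norm = sum |lambda_i| = 2 + 7 + 8
= 17

17


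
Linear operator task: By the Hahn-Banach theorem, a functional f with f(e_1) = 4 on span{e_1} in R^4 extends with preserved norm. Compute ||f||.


The norm of f is given by ||f|| = sup_{||x||=1} |f(x)|.
On span{e_1}, ||e_1|| = 1, so ||f|| = |f(e_1)| / ||e_1||
= |4| / 1 = 4.0000

4.0000


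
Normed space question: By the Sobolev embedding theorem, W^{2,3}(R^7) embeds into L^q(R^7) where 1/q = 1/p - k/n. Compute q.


Using the Sobolev embedding formula: 1/q = 1/p - k/n
1/q = 1/3 - 2/7 = 1/21
q = 1/(1/21) = 21

21.0000


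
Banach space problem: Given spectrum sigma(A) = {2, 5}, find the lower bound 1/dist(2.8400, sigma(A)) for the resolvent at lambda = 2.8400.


dist(2.8400, {2, 5}) = min(|2.8400 - 2|, |2.8400 - 5|)
= min(0.8400, 2.1600) = 0.8400
Resolvent bound = 1/0.8400 = 1.1905

1.1905


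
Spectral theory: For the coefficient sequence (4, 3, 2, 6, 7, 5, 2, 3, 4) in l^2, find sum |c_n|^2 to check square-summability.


sum |c_n|^2 = 4^2 + 3^2 + 2^2 + 6^2 + 7^2 + 5^2 + 2^2 + 3^2 + 4^2
= 16 + 9 + 4 + 36 + 49 + 25 + 4 + 9 + 16
= 168

168


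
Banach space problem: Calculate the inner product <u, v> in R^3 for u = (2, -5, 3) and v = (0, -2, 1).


Computing the standard inner product <u, v> = sum u_i * v_i
= 2*0 + -5*-2 + 3*1
= 0 + 10 + 3
= 13

13


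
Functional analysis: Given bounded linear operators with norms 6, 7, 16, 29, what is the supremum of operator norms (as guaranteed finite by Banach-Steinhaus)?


By the Uniform Boundedness Principle, the supremum of norms is finite.
sup_k ||T_k|| = max(6, 7, 16, 29) = 29

29


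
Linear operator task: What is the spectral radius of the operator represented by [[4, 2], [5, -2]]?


For a 2x2 matrix, eigenvalues satisfy lambda^2 - (trace)*lambda + det = 0
trace = 4 + -2 = 2
det = 4*-2 - 2*5 = -18
discriminant = 2^2 - 4*(-18) = 76
spectral radius = max |eigenvalue| = 5.3589

5.3589


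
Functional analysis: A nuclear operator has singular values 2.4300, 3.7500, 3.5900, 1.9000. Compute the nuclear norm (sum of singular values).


The nuclear norm is the sum of all singular values.
||T||_1 = 2.4300 + 3.7500 + 3.5900 + 1.9000
= 11.6700

11.6700


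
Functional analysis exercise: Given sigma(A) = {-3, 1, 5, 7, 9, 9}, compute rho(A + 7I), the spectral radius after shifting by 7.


Spectrum of A + 7I = {4, 8, 12, 14, 16, 16}
Spectral radius = max |lambda| over the shifted spectrum
= max(4, 8, 12, 14, 16, 16) = 16

16


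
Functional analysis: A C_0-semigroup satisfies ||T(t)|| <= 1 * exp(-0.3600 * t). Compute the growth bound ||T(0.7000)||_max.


||T(0.7000)|| <= 1 * exp(-0.3600 * 0.7000)
= 1 * exp(-0.2520)
= 1 * 0.7772
= 0.7772

0.7772


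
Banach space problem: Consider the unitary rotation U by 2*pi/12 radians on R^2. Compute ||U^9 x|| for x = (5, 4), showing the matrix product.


U is a rotation by theta = 2*pi/12
U^9 = rotation by 9*theta = 18*pi/12
cos(18*pi/12) = 0.0000, sin(18*pi/12) = -1.0000
U^9 x = (0.0000 * 5 - -1.0000 * 4, -1.0000 * 5 + 0.0000 * 4)
= (4.0000, -5.0000)
||U^9 x|| = sqrt(4.0000^2 + (-5.0000)^2) = sqrt(41.0000) = 6.4031

6.4031


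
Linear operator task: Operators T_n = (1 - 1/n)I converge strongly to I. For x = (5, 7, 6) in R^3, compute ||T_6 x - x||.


T_6 x - x = (1 - 1/6)x - x = -x/6
||x|| = sqrt(110) = 10.4881
||T_6 x - x|| = ||x||/6 = 10.4881/6 = 1.7480

1.7480


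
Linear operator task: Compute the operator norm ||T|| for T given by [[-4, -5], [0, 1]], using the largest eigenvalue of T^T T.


A^T A = [[16, 20], [20, 26]]
trace(A^T A) = 42, det(A^T A) = 16
discriminant = 42^2 - 4*16 = 1700
Largest eigenvalue of A^T A = (trace + sqrt(disc))/2 = 41.6155
||T|| = sqrt(41.6155) = 6.4510

6.4510


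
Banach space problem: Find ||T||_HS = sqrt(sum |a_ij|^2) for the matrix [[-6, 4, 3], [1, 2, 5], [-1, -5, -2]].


The Hilbert-Schmidt norm is sqrt(sum of squares of all entries).
Sum of squares = (-6)^2 + 4^2 + 3^2 + 1^2 + 2^2 + 5^2 + (-1)^2 + (-5)^2 + (-2)^2
= 36 + 16 + 9 + 1 + 4 + 25 + 1 + 25 + 4 = 121
||T||_HS = sqrt(121) = 11.0000

11.0000


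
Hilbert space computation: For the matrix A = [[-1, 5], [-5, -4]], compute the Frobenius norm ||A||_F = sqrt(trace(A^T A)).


||A||_F^2 = sum a_ij^2
= (-1)^2 + 5^2 + (-5)^2 + (-4)^2
= 1 + 25 + 25 + 16 = 67
||A||_F = sqrt(67) = 8.1854

8.1854


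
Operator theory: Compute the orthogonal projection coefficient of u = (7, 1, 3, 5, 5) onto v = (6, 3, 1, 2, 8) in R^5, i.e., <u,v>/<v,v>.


Computing <u,v> = 7*6 + 1*3 + 3*1 + 5*2 + 5*8 = 98
Computing <v,v> = 6^2 + 3^2 + 1^2 + 2^2 + 8^2 = 114
Projection coefficient = 98/114 = 0.8596

0.8596


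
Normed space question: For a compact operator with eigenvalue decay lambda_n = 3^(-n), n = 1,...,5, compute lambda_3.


The eigenvalue formula gives lambda_3 = 1/3^3
= 1/27
= 0.0370

0.0370


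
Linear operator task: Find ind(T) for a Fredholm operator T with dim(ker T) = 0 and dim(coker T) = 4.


The Fredholm index is defined as ind(T) = dim(ker T) - dim(coker T)
= 0 - 4
= -4

-4


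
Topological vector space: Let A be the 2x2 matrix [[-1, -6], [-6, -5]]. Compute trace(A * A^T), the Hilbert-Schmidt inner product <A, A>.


trace(A * A^T) = sum of squares of all entries
= (-1)^2 + (-6)^2 + (-6)^2 + (-5)^2
= 1 + 36 + 36 + 25
= 98

98


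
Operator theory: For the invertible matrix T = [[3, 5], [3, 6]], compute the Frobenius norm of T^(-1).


det(T) = 3*6 - 5*3 = 3
T^(-1) = (1/3) * [[6, -5], [-3, 3]] = [[2.0000, -1.6667], [-1.0000, 1.0000]]
||T^(-1)||_F^2 = 2.0000^2 + (-1.6667)^2 + (-1.0000)^2 + 1.0000^2 = 8.7778
||T^(-1)||_F = sqrt(8.7778) = 2.9627

2.9627


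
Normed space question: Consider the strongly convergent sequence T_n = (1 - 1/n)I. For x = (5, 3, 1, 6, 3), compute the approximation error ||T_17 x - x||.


T_17 x - x = (1 - 1/17)x - x = -x/17
||x|| = sqrt(80) = 8.9443
||T_17 x - x|| = ||x||/17 = 8.9443/17 = 0.5261

0.5261


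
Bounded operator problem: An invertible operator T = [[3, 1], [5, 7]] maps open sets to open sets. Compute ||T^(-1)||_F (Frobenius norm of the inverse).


det(T) = 3*7 - 1*5 = 16
T^(-1) = (1/16) * [[7, -1], [-5, 3]] = [[0.4375, -0.0625], [-0.3125, 0.1875]]
||T^(-1)||_F^2 = 0.4375^2 + (-0.0625)^2 + (-0.3125)^2 + 0.1875^2 = 0.3281
||T^(-1)||_F = sqrt(0.3281) = 0.5728

0.5728


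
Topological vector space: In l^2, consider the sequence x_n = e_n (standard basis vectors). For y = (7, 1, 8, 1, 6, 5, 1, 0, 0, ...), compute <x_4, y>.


x_4 = e_4 is the standard basis vector with 1 in position 4.
<x_4, y> = y_4 = 1
As n -> infinity, <x_n, y> -> 0, confirming weak convergence of (x_n) to 0.

1


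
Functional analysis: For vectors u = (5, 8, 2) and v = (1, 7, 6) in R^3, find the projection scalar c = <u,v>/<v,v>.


Computing <u,v> = 5*1 + 8*7 + 2*6 = 73
Computing <v,v> = 1^2 + 7^2 + 6^2 = 86
Projection coefficient = 73/86 = 0.8488

0.8488


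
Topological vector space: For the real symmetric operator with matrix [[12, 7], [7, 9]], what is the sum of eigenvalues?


For a self-adjoint (symmetric) matrix, the eigenvalues are real.
The sum of eigenvalues equals the trace of the matrix.
trace = 12 + 9 = 21

21


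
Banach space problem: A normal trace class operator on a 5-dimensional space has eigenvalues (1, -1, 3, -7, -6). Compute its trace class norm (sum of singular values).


For a normal operator, singular values equal |eigenvalues|.
Trace norm = sum |lambda_i| = 1 + 1 + 3 + 7 + 6
= 18

18


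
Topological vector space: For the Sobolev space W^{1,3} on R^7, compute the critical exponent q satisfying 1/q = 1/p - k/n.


Using the Sobolev embedding formula: 1/q = 1/p - k/n
1/q = 1/3 - 1/7 = 4/21
q = 1/(4/21) = 21/4 = 5.2500

5.2500


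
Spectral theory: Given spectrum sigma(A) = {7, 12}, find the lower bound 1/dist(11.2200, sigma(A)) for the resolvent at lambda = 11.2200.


dist(11.2200, {7, 12}) = min(|11.2200 - 7|, |11.2200 - 12|)
= min(4.2200, 0.7800) = 0.7800
Resolvent bound = 1/0.7800 = 1.2821

1.2821


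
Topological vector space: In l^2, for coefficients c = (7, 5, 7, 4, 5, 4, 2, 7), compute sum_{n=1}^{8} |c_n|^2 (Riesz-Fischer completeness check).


sum |c_n|^2 = 7^2 + 5^2 + 7^2 + 4^2 + 5^2 + 4^2 + 2^2 + 7^2
= 49 + 25 + 49 + 16 + 25 + 16 + 4 + 49
= 233

233


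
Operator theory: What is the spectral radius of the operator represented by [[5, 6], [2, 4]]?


For a 2x2 matrix, eigenvalues satisfy lambda^2 - (trace)*lambda + det = 0
trace = 5 + 4 = 9
det = 5*4 - 6*2 = 8
discriminant = 9^2 - 4*(8) = 49
spectral radius = max |eigenvalue| = 8.0000

8.0000


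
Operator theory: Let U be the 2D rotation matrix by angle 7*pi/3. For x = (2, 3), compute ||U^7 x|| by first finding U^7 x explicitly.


U is a rotation by theta = 7*pi/3
U^7 = rotation by 7*theta = 49*pi/3 = 1*pi/3 (mod 2*pi)
cos(1*pi/3) = 0.5000, sin(1*pi/3) = 0.8660
U^7 x = (0.5000 * 2 - 0.8660 * 3, 0.8660 * 2 + 0.5000 * 3)
= (-1.5981, 3.2321)
||U^7 x|| = sqrt((-1.5981)^2 + 3.2321^2) = sqrt(13.0000) = 3.6056

3.6056


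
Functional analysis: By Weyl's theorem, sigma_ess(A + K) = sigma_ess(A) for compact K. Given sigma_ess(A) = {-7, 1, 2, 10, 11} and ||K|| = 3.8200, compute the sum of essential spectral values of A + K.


By Weyl's theorem, the essential spectrum is invariant under compact perturbations.
sigma_ess(A + K) = sigma_ess(A) = {-7, 1, 2, 10, 11}
Sum = -7 + 1 + 2 + 10 + 11 = 17

17


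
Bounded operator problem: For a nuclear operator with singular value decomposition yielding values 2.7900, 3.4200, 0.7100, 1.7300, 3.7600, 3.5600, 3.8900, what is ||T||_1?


The nuclear norm is the sum of all singular values.
||T||_1 = 2.7900 + 3.4200 + 0.7100 + 1.7300 + 3.7600 + 3.5600 + 3.8900
= 19.8600

19.8600


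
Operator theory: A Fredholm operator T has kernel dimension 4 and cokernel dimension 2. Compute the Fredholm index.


The Fredholm index is defined as ind(T) = dim(ker T) - dim(coker T)
= 4 - 2
= 2

2


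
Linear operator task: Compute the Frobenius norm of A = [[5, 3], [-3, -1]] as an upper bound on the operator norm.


||A||_F^2 = sum a_ij^2
= 5^2 + 3^2 + (-3)^2 + (-1)^2
= 25 + 9 + 9 + 1 = 44
||A||_F = sqrt(44) = 6.6332

6.6332


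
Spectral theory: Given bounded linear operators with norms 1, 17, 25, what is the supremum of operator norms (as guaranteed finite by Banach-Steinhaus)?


By the Uniform Boundedness Principle, the supremum of norms is finite.
sup_k ||T_k|| = max(1, 17, 25) = 25

25


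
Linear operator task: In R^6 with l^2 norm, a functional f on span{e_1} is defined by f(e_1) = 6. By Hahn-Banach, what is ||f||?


The norm of f is given by ||f|| = sup_{||x||=1} |f(x)|.
On span{e_1}, ||e_1|| = 1, so ||f|| = |f(e_1)| / ||e_1||
= |6| / 1 = 6.0000

6.0000


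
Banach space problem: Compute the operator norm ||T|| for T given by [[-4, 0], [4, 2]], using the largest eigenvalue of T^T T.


A^T A = [[32, 8], [8, 4]]
trace(A^T A) = 36, det(A^T A) = 64
discriminant = 36^2 - 4*64 = 1040
Largest eigenvalue of A^T A = (trace + sqrt(disc))/2 = 34.1245
||T|| = sqrt(34.1245) = 5.8416

5.8416


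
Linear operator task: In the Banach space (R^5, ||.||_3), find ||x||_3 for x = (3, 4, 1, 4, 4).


The l^3 norm = (sum |x_i|^3)^(1/3)
Sum of 3th powers = 27 + 64 + 1 + 64 + 64 = 220
||x||_3 = (220)^(1/3) = 6.0368

6.0368


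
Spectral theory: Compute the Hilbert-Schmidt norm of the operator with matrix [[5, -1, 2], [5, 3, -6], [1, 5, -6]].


The Hilbert-Schmidt norm is sqrt(sum of squares of all entries).
Sum of squares = 5^2 + (-1)^2 + 2^2 + 5^2 + 3^2 + (-6)^2 + 1^2 + 5^2 + (-6)^2
= 25 + 1 + 4 + 25 + 9 + 36 + 1 + 25 + 36 = 162
||T||_HS = sqrt(162) = 12.7279

12.7279


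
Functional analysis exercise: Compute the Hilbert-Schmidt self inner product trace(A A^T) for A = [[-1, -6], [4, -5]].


trace(A * A^T) = sum of squares of all entries
= (-1)^2 + (-6)^2 + 4^2 + (-5)^2
= 1 + 36 + 16 + 25
= 78

78


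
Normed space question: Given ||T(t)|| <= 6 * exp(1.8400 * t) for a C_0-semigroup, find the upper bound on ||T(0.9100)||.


||T(0.9100)|| <= 6 * exp(1.8400 * 0.9100)
= 6 * exp(1.6744)
= 6 * 5.3356
= 32.0136

32.0136


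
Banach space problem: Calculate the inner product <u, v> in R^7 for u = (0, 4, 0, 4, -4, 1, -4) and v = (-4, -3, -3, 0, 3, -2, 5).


Computing the standard inner product <u, v> = sum u_i * v_i
= 0*-4 + 4*-3 + 0*-3 + 4*0 + -4*3 + 1*-2 + -4*5
= 0 + -12 + 0 + 0 + -12 + -2 + -20
= -46

-46


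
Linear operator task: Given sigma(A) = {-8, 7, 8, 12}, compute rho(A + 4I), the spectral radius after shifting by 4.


Spectrum of A + 4I = {-4, 11, 12, 16}
Spectral radius = max |lambda| over the shifted spectrum
= max(4, 11, 12, 16) = 16

16


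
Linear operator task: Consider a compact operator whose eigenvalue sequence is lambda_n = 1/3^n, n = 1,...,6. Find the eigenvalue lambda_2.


The eigenvalue formula gives lambda_2 = 1/3^2
= 1/9
= 0.1111

0.1111


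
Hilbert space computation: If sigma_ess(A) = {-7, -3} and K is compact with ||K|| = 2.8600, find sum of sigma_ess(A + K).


By Weyl's theorem, the essential spectrum is invariant under compact perturbations.
sigma_ess(A + K) = sigma_ess(A) = {-7, -3}
Sum = -7 + -3 = -10

-10


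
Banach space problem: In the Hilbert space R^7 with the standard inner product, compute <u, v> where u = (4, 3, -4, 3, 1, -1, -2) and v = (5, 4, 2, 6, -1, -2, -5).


Computing the standard inner product <u, v> = sum u_i * v_i
= 4*5 + 3*4 + -4*2 + 3*6 + 1*-1 + -1*-2 + -2*-5
= 20 + 12 + -8 + 18 + -1 + 2 + 10
= 53

53


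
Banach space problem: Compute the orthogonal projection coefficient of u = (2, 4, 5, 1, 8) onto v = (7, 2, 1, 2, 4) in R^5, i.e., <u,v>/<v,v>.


Computing <u,v> = 2*7 + 4*2 + 5*1 + 1*2 + 8*4 = 61
Computing <v,v> = 7^2 + 2^2 + 1^2 + 2^2 + 4^2 = 74
Projection coefficient = 61/74 = 0.8243

0.8243


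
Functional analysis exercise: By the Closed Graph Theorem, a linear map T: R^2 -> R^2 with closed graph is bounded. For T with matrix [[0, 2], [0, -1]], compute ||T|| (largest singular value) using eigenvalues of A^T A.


A^T A = [[0, 0], [0, 5]]
trace(A^T A) = 5, det(A^T A) = 0
discriminant = 5^2 - 4*0 = 25
Largest eigenvalue of A^T A = (trace + sqrt(disc))/2 = 5.0000
||T|| = sqrt(5.0000) = 2.2361

2.2361


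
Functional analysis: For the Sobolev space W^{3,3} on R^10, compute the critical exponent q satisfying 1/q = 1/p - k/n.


Using the Sobolev embedding formula: 1/q = 1/p - k/n
1/q = 1/3 - 3/10 = 1/30
q = 1/(1/30) = 30

30.0000


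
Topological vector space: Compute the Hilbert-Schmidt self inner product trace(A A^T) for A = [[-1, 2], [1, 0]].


trace(A * A^T) = sum of squares of all entries
= (-1)^2 + 2^2 + 1^2 + 0^2
= 1 + 4 + 1 + 0
= 6

6


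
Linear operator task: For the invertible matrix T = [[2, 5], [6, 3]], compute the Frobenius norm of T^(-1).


det(T) = 2*3 - 5*6 = -24
T^(-1) = (1/-24) * [[3, -5], [-6, 2]] = [[-0.1250, 0.2083], [0.2500, -0.0833]]
||T^(-1)||_F^2 = (-0.1250)^2 + 0.2083^2 + 0.2500^2 + (-0.0833)^2 = 0.1285
||T^(-1)||_F = sqrt(0.1285) = 0.3584

0.3584


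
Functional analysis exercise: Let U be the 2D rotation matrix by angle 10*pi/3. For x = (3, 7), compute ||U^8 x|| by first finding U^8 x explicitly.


U is a rotation by theta = 10*pi/3
U^8 = rotation by 8*theta = 80*pi/3 = 2*pi/3 (mod 2*pi)
cos(2*pi/3) = -0.5000, sin(2*pi/3) = 0.8660
U^8 x = (-0.5000 * 3 - 0.8660 * 7, 0.8660 * 3 + -0.5000 * 7)
= (-7.5622, -0.9019)
||U^8 x|| = sqrt((-7.5622)^2 + (-0.9019)^2) = sqrt(58.0000) = 7.6158

7.6158


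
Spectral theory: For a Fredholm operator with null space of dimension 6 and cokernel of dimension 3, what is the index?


The Fredholm index is defined as ind(T) = dim(ker T) - dim(coker T)
= 6 - 3
= 3

3


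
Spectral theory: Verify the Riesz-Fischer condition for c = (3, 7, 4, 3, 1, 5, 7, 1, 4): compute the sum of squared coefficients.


sum |c_n|^2 = 3^2 + 7^2 + 4^2 + 3^2 + 1^2 + 5^2 + 7^2 + 1^2 + 4^2
= 9 + 49 + 16 + 9 + 1 + 25 + 49 + 1 + 16
= 175

175


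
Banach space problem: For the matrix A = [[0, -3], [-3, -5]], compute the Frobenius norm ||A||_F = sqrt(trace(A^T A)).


||A||_F^2 = sum a_ij^2
= 0^2 + (-3)^2 + (-3)^2 + (-5)^2
= 0 + 9 + 9 + 25 = 43
||A||_F = sqrt(43) = 6.5574

6.5574


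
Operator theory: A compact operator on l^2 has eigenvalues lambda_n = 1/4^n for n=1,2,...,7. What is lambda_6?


The eigenvalue formula gives lambda_6 = 1/4^6
= 1/4096
= 2.4414e-04

2.4414e-04


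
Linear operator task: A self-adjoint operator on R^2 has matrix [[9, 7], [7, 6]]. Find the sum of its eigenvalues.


For a self-adjoint (symmetric) matrix, the eigenvalues are real.
The sum of eigenvalues equals the trace of the matrix.
trace = 9 + 6 = 15

15


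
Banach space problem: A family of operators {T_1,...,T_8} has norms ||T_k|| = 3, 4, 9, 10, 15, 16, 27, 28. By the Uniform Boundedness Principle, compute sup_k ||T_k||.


By the Uniform Boundedness Principle, the supremum of norms is finite.
sup_k ||T_k|| = max(3, 4, 9, 10, 15, 16, 27, 28) = 28

28


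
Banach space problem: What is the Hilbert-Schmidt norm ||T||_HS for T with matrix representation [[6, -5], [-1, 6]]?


The Hilbert-Schmidt norm is sqrt(sum of squares of all entries).
Sum of squares = 6^2 + (-5)^2 + (-1)^2 + 6^2
= 36 + 25 + 1 + 36 = 98
||T||_HS = sqrt(98) = 9.8995

9.8995


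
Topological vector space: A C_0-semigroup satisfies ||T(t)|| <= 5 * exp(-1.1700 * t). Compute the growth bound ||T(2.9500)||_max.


||T(2.9500)|| <= 5 * exp(-1.1700 * 2.9500)
= 5 * exp(-3.4515)
= 5 * 0.0317
= 0.1585

0.1585


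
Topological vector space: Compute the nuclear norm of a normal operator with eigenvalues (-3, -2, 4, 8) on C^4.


For a normal operator, singular values equal |eigenvalues|.
Trace norm = sum |lambda_i| = 3 + 2 + 4 + 8
= 17

17


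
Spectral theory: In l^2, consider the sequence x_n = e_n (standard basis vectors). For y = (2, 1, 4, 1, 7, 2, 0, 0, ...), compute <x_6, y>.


x_6 = e_6 is the standard basis vector with 1 in position 6.
<x_6, y> = y_6 = 2
As n -> infinity, <x_n, y> -> 0, confirming weak convergence of (x_n) to 0.

2


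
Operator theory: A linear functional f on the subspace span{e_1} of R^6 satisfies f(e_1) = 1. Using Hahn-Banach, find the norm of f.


The norm of f is given by ||f|| = sup_{||x||=1} |f(x)|.
On span{e_1}, ||e_1|| = 1, so ||f|| = |f(e_1)| / ||e_1||
= |1| / 1 = 1.0000

1.0000


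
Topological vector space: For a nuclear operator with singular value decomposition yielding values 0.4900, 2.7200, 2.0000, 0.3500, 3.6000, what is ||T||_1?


The nuclear norm is the sum of all singular values.
||T||_1 = 0.4900 + 2.7200 + 2.0000 + 0.3500 + 3.6000
= 9.1600

9.1600


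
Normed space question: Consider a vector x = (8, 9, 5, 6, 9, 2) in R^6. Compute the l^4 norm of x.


The l^4 norm = (sum |x_i|^4)^(1/4)
Sum of 4th powers = 4096 + 6561 + 625 + 1296 + 6561 + 16 = 19155
||x||_4 = (19155)^(1/4) = 11.7644

11.7644


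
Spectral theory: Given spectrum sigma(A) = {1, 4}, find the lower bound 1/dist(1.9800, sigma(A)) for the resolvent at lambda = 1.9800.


dist(1.9800, {1, 4}) = min(|1.9800 - 1|, |1.9800 - 4|)
= min(0.9800, 2.0200) = 0.9800
Resolvent bound = 1/0.9800 = 1.0204

1.0204


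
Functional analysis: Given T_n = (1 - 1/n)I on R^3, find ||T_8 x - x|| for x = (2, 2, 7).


T_8 x - x = (1 - 1/8)x - x = -x/8
||x|| = sqrt(57) = 7.5498
||T_8 x - x|| = ||x||/8 = 7.5498/8 = 0.9437

0.9437


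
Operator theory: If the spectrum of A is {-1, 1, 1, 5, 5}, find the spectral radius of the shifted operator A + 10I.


Spectrum of A + 10I = {9, 11, 11, 15, 15}
Spectral radius = max |lambda| over the shifted spectrum
= max(9, 11, 11, 15, 15) = 15

15


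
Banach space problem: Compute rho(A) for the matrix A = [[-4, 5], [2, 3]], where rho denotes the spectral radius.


For a 2x2 matrix, eigenvalues satisfy lambda^2 - (trace)*lambda + det = 0
trace = -4 + 3 = -1
det = -4*3 - 5*2 = -22
discriminant = (-1)^2 - 4*(-22) = 89
spectral radius = max |eigenvalue| = 5.2170

5.2170


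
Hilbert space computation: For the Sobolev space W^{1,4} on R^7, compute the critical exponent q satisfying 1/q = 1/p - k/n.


Using the Sobolev embedding formula: 1/q = 1/p - k/n
1/q = 1/4 - 1/7 = 3/28
q = 1/(3/28) = 28/3 = 9.3333

9.3333


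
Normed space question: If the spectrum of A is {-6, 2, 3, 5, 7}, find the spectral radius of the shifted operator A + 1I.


Spectrum of A + 1I = {-5, 3, 4, 6, 8}
Spectral radius = max |lambda| over the shifted spectrum
= max(5, 3, 4, 6, 8) = 8

8


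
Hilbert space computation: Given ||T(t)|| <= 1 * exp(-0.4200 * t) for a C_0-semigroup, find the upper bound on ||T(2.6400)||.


||T(2.6400)|| <= 1 * exp(-0.4200 * 2.6400)
= 1 * exp(-1.1088)
= 1 * 0.3300
= 0.3300

0.3300


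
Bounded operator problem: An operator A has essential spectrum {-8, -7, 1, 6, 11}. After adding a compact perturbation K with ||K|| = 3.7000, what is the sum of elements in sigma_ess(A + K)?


By Weyl's theorem, the essential spectrum is invariant under compact perturbations.
sigma_ess(A + K) = sigma_ess(A) = {-8, -7, 1, 6, 11}
Sum = -8 + -7 + 1 + 6 + 11 = 3

3
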